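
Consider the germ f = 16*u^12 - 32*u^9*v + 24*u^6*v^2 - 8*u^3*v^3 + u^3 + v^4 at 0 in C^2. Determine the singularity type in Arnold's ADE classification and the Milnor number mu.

Type E_6, Milnor number mu = 6.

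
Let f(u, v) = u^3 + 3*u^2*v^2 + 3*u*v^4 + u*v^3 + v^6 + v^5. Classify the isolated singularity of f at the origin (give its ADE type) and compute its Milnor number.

The Hessian of f at 0 is [[0, 0], [0, 0]] with rank 0, so corank 2. A Groebner basis of the Jacobian ideal J(f) in C{u,v} is {-u^2 + v^4 - v^3/3, u^3, u^2*v + u^2/3 + v^3/9, u^2 + u*v^2 + v^3/3}; counting standard monomials gives mu = 7. Corank 2; j^3 = u^3 is a perfect cube, so E-series; the 4-jet and mu = 7 give E_7.

Type E_7, Milnor number mu = 7.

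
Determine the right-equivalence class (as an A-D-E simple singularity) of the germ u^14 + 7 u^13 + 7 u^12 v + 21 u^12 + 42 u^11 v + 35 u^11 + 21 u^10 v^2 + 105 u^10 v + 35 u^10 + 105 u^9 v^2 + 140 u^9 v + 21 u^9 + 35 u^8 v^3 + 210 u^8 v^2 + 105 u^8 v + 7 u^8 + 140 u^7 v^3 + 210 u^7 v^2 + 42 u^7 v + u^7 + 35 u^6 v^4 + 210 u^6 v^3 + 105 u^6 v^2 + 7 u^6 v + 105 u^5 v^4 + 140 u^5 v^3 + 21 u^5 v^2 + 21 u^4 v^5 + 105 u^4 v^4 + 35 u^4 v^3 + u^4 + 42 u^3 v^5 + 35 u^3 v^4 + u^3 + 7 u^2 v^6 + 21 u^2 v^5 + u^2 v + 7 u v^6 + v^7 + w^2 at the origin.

The Hessian of f at 0 is [[0, 0, 0], [0, 0, 0], [0, 0, 2]] with rank 1, so corank 2. A Groebner basis of the Jacobian ideal J(f) in C{u,v,w} is {-u*v/7 + v^6, u*v^2, u^2 + u*v, w}; counting standard monomials gives mu = 8. Corank 2; j^3 = u^2*(u + v) has shape L^2 M (L != M), so D-series; mu = 8 gives D_8.

D_{8}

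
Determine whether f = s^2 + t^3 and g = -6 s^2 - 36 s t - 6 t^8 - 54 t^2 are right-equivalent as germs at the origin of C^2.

No.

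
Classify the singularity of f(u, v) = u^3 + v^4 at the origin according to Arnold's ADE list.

E_6

The Hessian of f at 0 has rank 0. Corank 2; j^3 = u^3 is a perfect cube, so E-series; the 4-jet and mu = 6 give E_6.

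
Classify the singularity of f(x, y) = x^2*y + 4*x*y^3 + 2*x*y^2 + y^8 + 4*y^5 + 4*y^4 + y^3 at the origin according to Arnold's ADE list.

The Hessian of f at 0 has rank 0. Corank 2; j^3 = y*(x + y)^2 has shape L^2 M (L != M), so D-series; mu = 9 gives D_9.

D_{9}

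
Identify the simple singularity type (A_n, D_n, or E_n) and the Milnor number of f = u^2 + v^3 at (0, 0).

The Hessian of f at 0 is [[2, 0], [0, 0]] with rank 1, so corank 1. A Groebner basis of the Jacobian ideal J(f) in C{u,v} is {v^2, u}; counting standard monomials gives mu = 2. Corank 1: A-series; mu = 2 gives A_2.

Type A_2, Milnor number mu = 2.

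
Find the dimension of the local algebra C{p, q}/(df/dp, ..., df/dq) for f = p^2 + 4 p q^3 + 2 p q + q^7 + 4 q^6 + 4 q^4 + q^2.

The Hessian of f at 0 is [[2, 2], [2, 2]] with rank 1, so corank 1. A Groebner basis of the Jacobian ideal J(f) in C{p,q} is {p/2 + q^3 + q/2, p^2 + 2*p*q + q^2}; counting standard monomials gives mu = 6. Corank 1: A-series; mu = 6 gives A_6.

6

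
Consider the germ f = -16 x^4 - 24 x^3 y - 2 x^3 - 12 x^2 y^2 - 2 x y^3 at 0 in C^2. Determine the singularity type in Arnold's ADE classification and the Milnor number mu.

Type E_{7}, Milnor number mu = 7.

The Hessian of f at 0 has rank 0. Corank 2; j^3 = -2*x^3 is a perfect cube, so E-series; the 4-jet and mu = 7 give E_7.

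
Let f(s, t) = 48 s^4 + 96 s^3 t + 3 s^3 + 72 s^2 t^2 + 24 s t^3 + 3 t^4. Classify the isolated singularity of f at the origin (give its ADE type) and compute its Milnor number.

Type E_6, Milnor number mu = 6.

The Hessian of f at 0 has rank 0. Corank 2; j^3 = 3*s^3 is a perfect cube, so E-series; the 4-jet and mu = 6 give E_6.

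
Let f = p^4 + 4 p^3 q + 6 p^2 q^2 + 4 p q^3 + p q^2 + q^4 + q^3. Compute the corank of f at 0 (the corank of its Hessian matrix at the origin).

Hessian at 0 has rank 0.

2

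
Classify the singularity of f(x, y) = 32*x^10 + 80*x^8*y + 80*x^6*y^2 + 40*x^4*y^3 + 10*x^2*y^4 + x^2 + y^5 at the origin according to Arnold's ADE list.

A_{4}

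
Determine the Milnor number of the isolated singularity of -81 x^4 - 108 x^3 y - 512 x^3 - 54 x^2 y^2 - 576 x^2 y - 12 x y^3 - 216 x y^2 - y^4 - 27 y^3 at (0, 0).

6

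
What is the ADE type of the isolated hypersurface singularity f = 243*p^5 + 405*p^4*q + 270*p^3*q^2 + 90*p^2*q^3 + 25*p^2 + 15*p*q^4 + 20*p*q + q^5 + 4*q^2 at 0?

A4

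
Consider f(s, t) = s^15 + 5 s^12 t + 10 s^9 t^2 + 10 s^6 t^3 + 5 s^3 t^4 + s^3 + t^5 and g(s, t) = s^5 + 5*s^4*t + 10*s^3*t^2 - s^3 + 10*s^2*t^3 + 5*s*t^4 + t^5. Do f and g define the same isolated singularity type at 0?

Yes.

The Hessian of f at 0 has rank 0. Corank 2; j^3 = s^3 is a perfect cube, so E-series; the 5-jet and mu = 8 give E_8. The Hessian of g at 0 has rank 0. Corank 2; j^3 = -s^3 is a perfect cube, so E-series; the 5-jet and mu = 8 give E_8. Both have type E_8, hence right-equivalent.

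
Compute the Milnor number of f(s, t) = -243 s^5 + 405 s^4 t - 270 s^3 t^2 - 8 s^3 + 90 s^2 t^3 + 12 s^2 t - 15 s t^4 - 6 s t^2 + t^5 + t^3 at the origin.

8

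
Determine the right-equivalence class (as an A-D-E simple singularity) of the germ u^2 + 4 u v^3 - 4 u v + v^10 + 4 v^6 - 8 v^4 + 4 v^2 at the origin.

The Hessian of f at 0 has rank 1. Corank 1: A-series; mu = 9 gives A_9.

A_{9}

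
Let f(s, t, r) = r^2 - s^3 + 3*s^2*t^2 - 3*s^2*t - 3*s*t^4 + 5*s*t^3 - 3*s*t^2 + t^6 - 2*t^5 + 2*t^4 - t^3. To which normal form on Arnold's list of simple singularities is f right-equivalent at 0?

The Hessian of f at 0 is [[0, 0, 0], [0, 0, 0], [0, 0, 2]] with rank 1, so corank 2. A Groebner basis of the Jacobian ideal J(f) in C{s,t,r} is {-s^2 - 2*s*t + t^4 - t^3/3 - t^2, s^3 - 4*s^2 - 8*s*t - t^3/3 - 4*t^2, s^2*t + 7*s^2/3 + 14*s*t/3 - 2*t^3/9 + 7*t^2/3, -s^2 + s*t^2 - 2*s*t + 2*t^3/3 - t^2, r}; counting standard monomials gives mu = 7. Corank 2; j^3 = -(s + t)^3 is a perfect cube, so E-series; the 4-jet and mu = 7 give E_7.

E_7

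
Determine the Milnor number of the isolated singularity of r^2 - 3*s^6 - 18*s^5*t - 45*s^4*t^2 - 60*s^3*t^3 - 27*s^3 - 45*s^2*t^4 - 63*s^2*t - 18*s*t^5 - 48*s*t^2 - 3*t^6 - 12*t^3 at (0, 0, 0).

7

The Hessian of f at 0 has rank 1. Corank 2; j^3 = -3*(s + t)*(3*s + 2*t)^2 has shape L^2 M (L != M), so D-series; mu = 7 gives D_7.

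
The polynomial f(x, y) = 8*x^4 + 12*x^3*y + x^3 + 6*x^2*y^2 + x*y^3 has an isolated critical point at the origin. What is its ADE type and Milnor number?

The Hessian of f at 0 is [[0, 0], [0, 0]] with rank 0, so corank 2. A Groebner basis of the Jacobian ideal J(f) in C{x,y} is {3*x^2/4 + y^4 + y^3/4, x^3, x^2*y - x^2/4 - y^3/12, x^2 + x*y^2 + y^3/3}; counting standard monomials gives mu = 7. Corank 2; j^3 = x^3 is a perfect cube, so E-series; the 4-jet and mu = 7 give E_7.

Type E7, Milnor number mu = 7.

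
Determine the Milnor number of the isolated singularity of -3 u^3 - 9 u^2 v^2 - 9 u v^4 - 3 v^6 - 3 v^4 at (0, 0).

The Hessian of f at 0 has rank 0. Corank 2; j^3 = -3*u^3 is a perfect cube, so E-series; the 4-jet and mu = 6 give E_6.

6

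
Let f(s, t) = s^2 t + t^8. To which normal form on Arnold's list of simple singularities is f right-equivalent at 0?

The Hessian of f at 0 is [[0, 0], [0, 0]] with rank 0, so corank 2. A Groebner basis of the Jacobian ideal J(f) in C{s,t} is {s^2/8 + t^7, s^3, s*t}; counting standard monomials gives mu = 9. Corank 2; j^3 = s^2*t has shape L^2 M (L != M), so D-series; mu = 9 gives D_9.

D_9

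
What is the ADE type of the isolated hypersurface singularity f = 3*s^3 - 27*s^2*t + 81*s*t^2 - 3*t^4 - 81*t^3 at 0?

The Hessian of f at 0 is [[0, 0], [0, 0]] with rank 0, so corank 2. A Groebner basis of the Jacobian ideal J(f) in C{s,t} is {t^3, s^2 - 6*s*t + 9*t^2}; counting standard monomials gives mu = 6. Corank 2; j^3 = 3*(s - 3*t)^3 is a perfect cube, so E-series; the 4-jet and mu = 6 give E_6.

E6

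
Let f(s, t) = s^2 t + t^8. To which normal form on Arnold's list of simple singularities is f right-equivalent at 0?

D_9

The Hessian of f at 0 has rank 0. Corank 2; j^3 = s^2*t has shape L^2 M (L != M), so D-series; mu = 9 gives D_9.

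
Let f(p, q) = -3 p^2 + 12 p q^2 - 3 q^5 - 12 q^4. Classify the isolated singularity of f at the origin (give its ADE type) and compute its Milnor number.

Type A_4, Milnor number mu = 4.

The Hessian of f at 0 has rank 1. Corank 1: A-series; mu = 4 gives A_4.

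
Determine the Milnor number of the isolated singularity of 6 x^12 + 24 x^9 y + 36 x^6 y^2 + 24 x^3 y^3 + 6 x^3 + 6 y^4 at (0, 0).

6

The Hessian of f at 0 has rank 0. Corank 2; j^3 = 6*x^3 is a perfect cube, so E-series; the 4-jet and mu = 6 give E_6.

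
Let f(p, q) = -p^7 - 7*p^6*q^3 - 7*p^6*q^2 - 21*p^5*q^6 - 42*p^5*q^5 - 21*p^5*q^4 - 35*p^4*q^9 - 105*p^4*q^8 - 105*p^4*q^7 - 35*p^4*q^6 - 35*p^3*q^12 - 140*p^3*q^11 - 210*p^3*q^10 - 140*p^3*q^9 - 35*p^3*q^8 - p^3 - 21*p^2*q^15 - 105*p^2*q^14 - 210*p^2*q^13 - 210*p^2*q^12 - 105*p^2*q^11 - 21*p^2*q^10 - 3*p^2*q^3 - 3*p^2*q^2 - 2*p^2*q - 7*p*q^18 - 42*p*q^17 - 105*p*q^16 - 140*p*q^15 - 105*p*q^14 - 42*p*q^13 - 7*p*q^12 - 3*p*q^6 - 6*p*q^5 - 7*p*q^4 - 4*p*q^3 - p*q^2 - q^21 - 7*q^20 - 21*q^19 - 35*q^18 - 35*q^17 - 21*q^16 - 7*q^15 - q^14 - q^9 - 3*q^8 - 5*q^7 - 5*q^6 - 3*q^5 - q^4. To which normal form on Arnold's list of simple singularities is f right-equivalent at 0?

D_8

The Hessian of f at 0 is [[0, 0], [0, 0]] with rank 0, so corank 2. A Groebner basis of the Jacobian ideal J(f) in C{p,q} is {p^2 + p*q^3 + p*q^2 + p*q, 7*p^2 + 14*p*q^2 + 8*p*q + q^4 + 8*q^3 + q^2, p^3 + 28*p^2 + 50*p*q^2 + 31*p*q + 26*q^3 + 3*q^2, p^2*q - 9*p^2 - 15*p*q^2 - 10*p*q - 8*q^3 - q^2}; counting standard monomials gives mu = 8. Corank 2; j^3 = -p*(p + q)^2 has shape L^2 M (L != M), so D-series; mu = 8 gives D_8.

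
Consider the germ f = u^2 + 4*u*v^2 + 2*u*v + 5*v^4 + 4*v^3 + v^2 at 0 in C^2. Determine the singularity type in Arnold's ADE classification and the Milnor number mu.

Type A_{3}, Milnor number mu = 3.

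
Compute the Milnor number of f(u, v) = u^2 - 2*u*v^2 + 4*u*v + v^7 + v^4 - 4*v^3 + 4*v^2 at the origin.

6

The Hessian of f at 0 is [[2, 4], [4, 8]] with rank 1, so corank 1. A Groebner basis of the Jacobian ideal J(f) in C{u,v} is {u^3 + 6*u^2*v + 12*u^2 + 32*u*v + 16*u + 32*v, -u + v^2 - 2*v}; counting standard monomials gives mu = 6. Corank 1: A-series; mu = 6 gives A_6.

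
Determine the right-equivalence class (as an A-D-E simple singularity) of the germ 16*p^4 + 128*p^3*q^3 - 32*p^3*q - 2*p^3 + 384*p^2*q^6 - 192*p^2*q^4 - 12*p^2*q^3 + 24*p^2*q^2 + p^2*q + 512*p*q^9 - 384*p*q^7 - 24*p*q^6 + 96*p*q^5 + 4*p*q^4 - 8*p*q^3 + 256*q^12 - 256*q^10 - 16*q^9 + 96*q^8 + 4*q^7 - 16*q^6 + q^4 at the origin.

D5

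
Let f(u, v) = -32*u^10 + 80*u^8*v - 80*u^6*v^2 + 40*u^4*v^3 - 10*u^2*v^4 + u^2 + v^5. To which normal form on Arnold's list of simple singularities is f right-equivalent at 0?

A_4

The Hessian of f at 0 has rank 1. Corank 1: A-series; mu = 4 gives A_4.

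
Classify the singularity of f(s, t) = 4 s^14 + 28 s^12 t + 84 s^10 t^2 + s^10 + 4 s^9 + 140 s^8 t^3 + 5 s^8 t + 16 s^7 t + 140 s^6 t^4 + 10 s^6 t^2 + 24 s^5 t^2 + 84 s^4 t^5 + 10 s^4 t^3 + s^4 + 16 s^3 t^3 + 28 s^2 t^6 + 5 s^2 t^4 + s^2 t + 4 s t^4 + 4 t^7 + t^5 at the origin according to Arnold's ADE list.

D_{6}

The Hessian of f at 0 is [[0, 0], [0, 0]] with rank 0, so corank 2. A Groebner basis of the Jacobian ideal J(f) in C{s,t} is {s*t/2 + t^4, s*t^2, s^2 - 5*s*t/2}; counting standard monomials gives mu = 6. Corank 2; j^3 = s^2*t has shape L^2 M (L != M), so D-series; mu = 6 gives D_6.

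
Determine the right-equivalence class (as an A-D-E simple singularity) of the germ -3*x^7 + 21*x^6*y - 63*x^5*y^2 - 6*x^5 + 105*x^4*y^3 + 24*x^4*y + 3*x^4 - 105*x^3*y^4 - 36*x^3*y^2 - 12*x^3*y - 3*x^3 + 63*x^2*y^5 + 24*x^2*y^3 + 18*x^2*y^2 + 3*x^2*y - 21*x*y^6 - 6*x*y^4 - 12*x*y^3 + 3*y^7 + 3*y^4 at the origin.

D_{5}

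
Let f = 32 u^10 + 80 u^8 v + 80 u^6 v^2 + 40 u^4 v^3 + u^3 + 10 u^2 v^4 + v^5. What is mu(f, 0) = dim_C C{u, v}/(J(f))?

8

The Hessian of f at 0 has rank 0. Corank 2; j^3 = u^3 is a perfect cube, so E-series; the 5-jet and mu = 8 give E_8.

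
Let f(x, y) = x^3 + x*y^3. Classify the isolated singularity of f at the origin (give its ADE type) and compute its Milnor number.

Type E7, Milnor number mu = 7.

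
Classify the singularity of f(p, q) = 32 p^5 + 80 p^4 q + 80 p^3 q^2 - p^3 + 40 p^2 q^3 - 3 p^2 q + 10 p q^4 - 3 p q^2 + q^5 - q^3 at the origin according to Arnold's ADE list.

The Hessian of f at 0 is [[0, 0], [0, 0]] with rank 0, so corank 2. A Groebner basis of the Jacobian ideal J(f) in C{p,q} is {q^5, p*q^3 + 7*q^4/8, p^2 + 2*p*q + q^2}; counting standard monomials gives mu = 8. Corank 2; j^3 = -(p + q)^3 is a perfect cube, so E-series; the 5-jet and mu = 8 give E_8.

E8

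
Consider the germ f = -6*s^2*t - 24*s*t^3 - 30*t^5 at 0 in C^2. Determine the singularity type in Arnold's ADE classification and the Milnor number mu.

Type D_6, Milnor number mu = 6.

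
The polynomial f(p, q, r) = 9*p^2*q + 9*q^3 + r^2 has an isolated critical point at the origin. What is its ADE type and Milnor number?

Type D4, Milnor number mu = 4.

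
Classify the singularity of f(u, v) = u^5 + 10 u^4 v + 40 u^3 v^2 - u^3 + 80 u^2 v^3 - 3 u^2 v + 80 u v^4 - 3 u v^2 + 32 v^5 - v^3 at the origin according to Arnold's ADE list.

E8

The Hessian of f at 0 has rank 0. Corank 2; j^3 = -(u + v)^3 is a perfect cube, so E-series; the 5-jet and mu = 8 give E_8.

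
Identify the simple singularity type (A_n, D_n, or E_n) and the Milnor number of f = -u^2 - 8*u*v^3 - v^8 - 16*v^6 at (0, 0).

Type A_7, Milnor number mu = 7.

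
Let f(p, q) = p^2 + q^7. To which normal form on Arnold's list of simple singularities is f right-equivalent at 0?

The Hessian of f at 0 is [[2, 0], [0, 0]] with rank 1, so corank 1. A Groebner basis of the Jacobian ideal J(f) in C{p,q} is {q^6, p}; counting standard monomials gives mu = 6. Corank 1: A-series; mu = 6 gives A_6.

A_{6}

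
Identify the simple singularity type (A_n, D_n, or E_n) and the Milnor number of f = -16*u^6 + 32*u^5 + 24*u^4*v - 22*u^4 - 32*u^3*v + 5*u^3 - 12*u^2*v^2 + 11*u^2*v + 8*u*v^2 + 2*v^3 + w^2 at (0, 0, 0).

The Hessian of f at 0 has rank 1. Corank 2; j^3 = (u + v)*(5*u^2 + 6*u*v + 2*v^2) splits into three distinct lines over C (the quadratic factor has nonzero discriminant), so D_4.

Type D_4, Milnor number mu = 4.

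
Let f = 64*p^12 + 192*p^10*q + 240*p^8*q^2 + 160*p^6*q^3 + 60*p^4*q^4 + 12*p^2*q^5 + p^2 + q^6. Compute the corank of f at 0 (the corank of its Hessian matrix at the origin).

The Hessian at 0 is [[2, 0], [0, 0]] of rank 1; hence corank 1.

1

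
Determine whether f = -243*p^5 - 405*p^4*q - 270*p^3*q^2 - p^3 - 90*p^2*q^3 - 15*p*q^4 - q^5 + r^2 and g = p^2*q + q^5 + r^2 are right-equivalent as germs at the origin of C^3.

No.

The Hessian of f at 0 has rank 1. Corank 2; j^3 = -p^3 is a perfect cube, so E-series; the 5-jet and mu = 8 give E_8. The Hessian of g at 0 has rank 1. Corank 2; j^3 = p^2*q has shape L^2 M (L != M), so D-series; mu = 6 gives D_6. f is E_8 but g is D_6, hence not right-equivalent.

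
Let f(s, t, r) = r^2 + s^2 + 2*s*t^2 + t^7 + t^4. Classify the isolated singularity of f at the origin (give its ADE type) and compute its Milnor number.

Type A6, Milnor number mu = 6.

The Hessian of f at 0 has rank 2. Corank 1: A-series; mu = 6 gives A_6.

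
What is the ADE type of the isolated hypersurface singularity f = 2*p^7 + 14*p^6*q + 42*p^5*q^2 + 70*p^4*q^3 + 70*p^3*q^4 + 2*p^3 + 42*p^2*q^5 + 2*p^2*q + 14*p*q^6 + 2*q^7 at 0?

D_8

The Hessian of f at 0 is [[0, 0], [0, 0]] with rank 0, so corank 2. A Groebner basis of the Jacobian ideal J(f) in C{p,q} is {-p*q/7 + q^6, p*q^2, p^2 + p*q}; counting standard monomials gives mu = 8. Corank 2; j^3 = 2*p^2*(p + q) has shape L^2 M (L != M), so D-series; mu = 8 gives D_8.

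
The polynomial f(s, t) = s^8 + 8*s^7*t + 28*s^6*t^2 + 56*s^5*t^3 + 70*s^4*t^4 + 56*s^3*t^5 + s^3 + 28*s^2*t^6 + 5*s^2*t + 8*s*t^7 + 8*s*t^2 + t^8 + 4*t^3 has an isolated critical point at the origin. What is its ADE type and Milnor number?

The Hessian of f at 0 has rank 0. Corank 2; j^3 = (s + t)*(s + 2*t)^2 has shape L^2 M (L != M), so D-series; mu = 9 gives D_9.

Type D_9, Milnor number mu = 9.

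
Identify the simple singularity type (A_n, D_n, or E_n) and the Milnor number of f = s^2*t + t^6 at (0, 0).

Type D_7, Milnor number mu = 7.

The Hessian of f at 0 has rank 0. Corank 2; j^3 = s^2*t has shape L^2 M (L != M), so D-series; mu = 7 gives D_7.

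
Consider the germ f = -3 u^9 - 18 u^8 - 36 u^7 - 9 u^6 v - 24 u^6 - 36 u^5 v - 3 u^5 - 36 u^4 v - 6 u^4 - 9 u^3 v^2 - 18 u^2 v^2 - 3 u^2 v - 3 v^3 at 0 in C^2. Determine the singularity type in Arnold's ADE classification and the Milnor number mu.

Type D_{4}, Milnor number mu = 4.

The Hessian of f at 0 is [[0, 0], [0, 0]] with rank 0, so corank 2. A Groebner basis of the Jacobian ideal J(f) in C{u,v} is {v^3, u^2 + 3*v^2, u*v}; counting standard monomials gives mu = 4. Corank 2; j^3 = -3*v*(u^2 + v^2) splits into three distinct lines over C (the quadratic factor has nonzero discriminant), so D_4.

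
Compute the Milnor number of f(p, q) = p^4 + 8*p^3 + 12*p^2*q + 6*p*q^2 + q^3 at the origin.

6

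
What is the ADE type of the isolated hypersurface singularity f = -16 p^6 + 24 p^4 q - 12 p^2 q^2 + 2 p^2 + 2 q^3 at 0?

The Hessian of f at 0 has rank 1. Corank 1: A-series; mu = 2 gives A_2.

A_{2}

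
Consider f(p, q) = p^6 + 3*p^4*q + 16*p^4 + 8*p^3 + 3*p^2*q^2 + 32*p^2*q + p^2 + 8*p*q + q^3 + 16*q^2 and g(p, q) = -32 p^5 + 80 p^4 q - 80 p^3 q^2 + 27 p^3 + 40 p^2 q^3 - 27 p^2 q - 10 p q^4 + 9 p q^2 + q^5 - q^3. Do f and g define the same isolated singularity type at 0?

The Hessian of f at 0 has rank 1. Corank 1: A-series; mu = 2 gives A_2. The Hessian of g at 0 has rank 0. Corank 2; j^3 = (3*p - q)^3 is a perfect cube, so E-series; the 5-jet and mu = 8 give E_8. f is A_2 but g is E_8, hence not right-equivalent.

No.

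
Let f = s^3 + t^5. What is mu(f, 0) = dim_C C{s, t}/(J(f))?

The Hessian of f at 0 is [[0, 0], [0, 0]] with rank 0, so corank 2. A Groebner basis of the Jacobian ideal J(f) in C{s,t} is {t^4, s^2}; counting standard monomials gives mu = 8. Corank 2; j^3 = s^3 is a perfect cube, so E-series; the 5-jet and mu = 8 give E_8.

8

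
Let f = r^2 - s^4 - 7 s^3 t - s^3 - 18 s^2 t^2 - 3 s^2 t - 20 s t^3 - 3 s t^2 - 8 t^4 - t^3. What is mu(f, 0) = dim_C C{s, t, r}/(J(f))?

7

The Hessian of f at 0 has rank 1. Corank 2; j^3 = -(s + t)^3 is a perfect cube, so E-series; the 4-jet and mu = 7 give E_7.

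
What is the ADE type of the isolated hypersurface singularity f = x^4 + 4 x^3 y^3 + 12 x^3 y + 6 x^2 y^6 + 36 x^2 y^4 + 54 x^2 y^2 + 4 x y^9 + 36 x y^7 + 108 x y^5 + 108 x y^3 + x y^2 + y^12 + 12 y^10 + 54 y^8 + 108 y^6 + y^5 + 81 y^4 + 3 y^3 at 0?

The Hessian of f at 0 has rank 0. Corank 2; j^3 = y^2*(x + 3*y) has shape L^2 M (L != M), so D-series; mu = 5 gives D_5.

D_5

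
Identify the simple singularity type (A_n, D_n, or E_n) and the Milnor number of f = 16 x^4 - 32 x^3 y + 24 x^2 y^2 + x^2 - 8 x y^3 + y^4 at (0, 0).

The Hessian of f at 0 is [[2, 0], [0, 0]] with rank 1, so corank 1. A Groebner basis of the Jacobian ideal J(f) in C{x,y} is {y^3, x}; counting standard monomials gives mu = 3. Corank 1: A-series; mu = 3 gives A_3.

Type A3, Milnor number mu = 3.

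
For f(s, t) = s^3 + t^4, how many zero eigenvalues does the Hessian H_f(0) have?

2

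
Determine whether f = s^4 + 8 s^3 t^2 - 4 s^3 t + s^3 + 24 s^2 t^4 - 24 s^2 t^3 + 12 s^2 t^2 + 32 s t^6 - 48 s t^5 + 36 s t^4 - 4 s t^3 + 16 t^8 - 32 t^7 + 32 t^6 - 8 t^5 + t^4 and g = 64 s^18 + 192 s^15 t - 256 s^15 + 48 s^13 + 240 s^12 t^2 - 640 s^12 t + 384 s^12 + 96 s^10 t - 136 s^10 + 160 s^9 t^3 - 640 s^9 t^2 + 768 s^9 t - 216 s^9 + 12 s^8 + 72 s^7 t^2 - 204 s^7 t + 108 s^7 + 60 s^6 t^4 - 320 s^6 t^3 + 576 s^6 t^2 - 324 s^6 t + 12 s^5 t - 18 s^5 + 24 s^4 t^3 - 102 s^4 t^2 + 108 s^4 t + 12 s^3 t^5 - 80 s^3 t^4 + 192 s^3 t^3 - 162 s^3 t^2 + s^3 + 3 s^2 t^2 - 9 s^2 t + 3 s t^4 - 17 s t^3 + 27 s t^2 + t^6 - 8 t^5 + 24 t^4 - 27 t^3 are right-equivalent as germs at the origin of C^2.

No.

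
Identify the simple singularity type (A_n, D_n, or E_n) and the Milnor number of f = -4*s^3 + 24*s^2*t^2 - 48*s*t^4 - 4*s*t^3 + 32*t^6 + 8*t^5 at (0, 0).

Type E7, Milnor number mu = 7.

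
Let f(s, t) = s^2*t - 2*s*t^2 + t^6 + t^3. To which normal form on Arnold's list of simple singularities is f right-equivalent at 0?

D_{7}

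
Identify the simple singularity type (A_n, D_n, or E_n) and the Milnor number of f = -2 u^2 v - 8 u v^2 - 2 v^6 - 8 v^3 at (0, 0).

The Hessian of f at 0 is [[0, 0], [0, 0]] with rank 0, so corank 2. A Groebner basis of the Jacobian ideal J(f) in C{u,v} is {u^2/6 + v^5 - 2*v^2/3, u^3 + 8*v^3, u*v + 2*v^2}; counting standard monomials gives mu = 7. Corank 2; j^3 = -2*v*(u + 2*v)^2 has shape L^2 M (L != M), so D-series; mu = 7 gives D_7.

Type D7, Milnor number mu = 7.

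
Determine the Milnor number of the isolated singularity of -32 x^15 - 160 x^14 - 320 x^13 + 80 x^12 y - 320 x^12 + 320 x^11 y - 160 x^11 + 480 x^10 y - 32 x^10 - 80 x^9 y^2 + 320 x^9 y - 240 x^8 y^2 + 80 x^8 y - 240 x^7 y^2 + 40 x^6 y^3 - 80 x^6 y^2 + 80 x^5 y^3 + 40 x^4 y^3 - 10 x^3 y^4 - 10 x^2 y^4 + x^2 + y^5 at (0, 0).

4

The Hessian of f at 0 has rank 1. Corank 1: A-series; mu = 4 gives A_4.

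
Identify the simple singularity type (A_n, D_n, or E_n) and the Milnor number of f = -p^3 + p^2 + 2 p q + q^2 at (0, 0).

Type A_{2}, Milnor number mu = 2.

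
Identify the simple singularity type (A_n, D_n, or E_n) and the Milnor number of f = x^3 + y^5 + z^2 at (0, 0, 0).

Type E_{8}, Milnor number mu = 8.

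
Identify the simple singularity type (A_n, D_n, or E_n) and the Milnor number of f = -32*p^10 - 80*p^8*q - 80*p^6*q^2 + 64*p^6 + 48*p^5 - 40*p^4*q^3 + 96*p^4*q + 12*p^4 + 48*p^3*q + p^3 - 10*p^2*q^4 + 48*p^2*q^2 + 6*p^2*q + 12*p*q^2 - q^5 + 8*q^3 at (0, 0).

Type E_{8}, Milnor number mu = 8.

The Hessian of f at 0 has rank 0. Corank 2; j^3 = (p + 2*q)^3 is a perfect cube, so E-series; the 5-jet and mu = 8 give E_8.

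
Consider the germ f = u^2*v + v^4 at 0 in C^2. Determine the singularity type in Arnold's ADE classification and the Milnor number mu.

Type D5, Milnor number mu = 5.

The Hessian of f at 0 has rank 0. Corank 2; j^3 = u^2*v has shape L^2 M (L != M), so D-series; mu = 5 gives D_5.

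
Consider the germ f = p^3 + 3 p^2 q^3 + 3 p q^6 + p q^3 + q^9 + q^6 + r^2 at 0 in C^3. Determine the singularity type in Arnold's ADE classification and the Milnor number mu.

Type E_7, Milnor number mu = 7.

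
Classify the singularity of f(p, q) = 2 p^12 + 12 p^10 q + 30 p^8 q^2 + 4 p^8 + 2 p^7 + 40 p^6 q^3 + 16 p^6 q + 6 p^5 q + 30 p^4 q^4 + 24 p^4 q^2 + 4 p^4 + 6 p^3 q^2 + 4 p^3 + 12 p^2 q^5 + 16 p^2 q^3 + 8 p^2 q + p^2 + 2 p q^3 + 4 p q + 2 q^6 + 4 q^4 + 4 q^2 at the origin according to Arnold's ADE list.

A5

The Hessian of f at 0 is [[2, 4], [4, 8]] with rank 1, so corank 1. A Groebner basis of the Jacobian ideal J(f) in C{p,q} is {p*q^2 - 160*p*q/211 + 66*p/1055 - 1072*q^2/1055 + 132*q/1055, 132*p*q/211 - 13*p/211 + q^3 + 160*q^2/211 - 26*q/211, p^2 + 12*p*q/211 + 512*p/1055 - 4*q^2/1055 + 1024*q/1055}; counting standard monomials gives mu = 5. Corank 1: A-series; mu = 5 gives A_5.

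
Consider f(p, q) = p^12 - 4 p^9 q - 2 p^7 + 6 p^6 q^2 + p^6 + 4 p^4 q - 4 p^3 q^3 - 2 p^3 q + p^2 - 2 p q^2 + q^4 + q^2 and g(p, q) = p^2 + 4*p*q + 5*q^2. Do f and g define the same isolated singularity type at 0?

Yes.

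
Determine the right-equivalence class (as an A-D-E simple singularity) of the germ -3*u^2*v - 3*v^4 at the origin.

D5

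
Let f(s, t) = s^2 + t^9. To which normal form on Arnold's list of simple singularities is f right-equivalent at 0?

A_8

The Hessian of f at 0 has rank 1. Corank 1: A-series; mu = 8 gives A_8.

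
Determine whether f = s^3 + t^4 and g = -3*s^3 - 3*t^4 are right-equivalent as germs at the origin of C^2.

Yes.

The Hessian of f at 0 has rank 0. Corank 2; j^3 = s^3 is a perfect cube, so E-series; the 4-jet and mu = 6 give E_6. The Hessian of g at 0 has rank 0. Corank 2; j^3 = -3*s^3 is a perfect cube, so E-series; the 4-jet and mu = 6 give E_6. Both have type E_6, hence right-equivalent.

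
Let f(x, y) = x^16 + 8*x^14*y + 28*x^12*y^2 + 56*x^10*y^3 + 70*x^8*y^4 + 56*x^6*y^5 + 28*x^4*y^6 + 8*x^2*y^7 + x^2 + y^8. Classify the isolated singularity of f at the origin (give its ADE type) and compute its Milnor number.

The Hessian of f at 0 has rank 1. Corank 1: A-series; mu = 7 gives A_7.

Type A_7, Milnor number mu = 7.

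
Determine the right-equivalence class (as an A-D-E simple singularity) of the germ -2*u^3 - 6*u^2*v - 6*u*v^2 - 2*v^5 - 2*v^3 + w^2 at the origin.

The Hessian of f at 0 is [[0, 0, 0], [0, 0, 0], [0, 0, 2]] with rank 1, so corank 2. A Groebner basis of the Jacobian ideal J(f) in C{u,v,w} is {v^4, u^2 + 2*u*v + v^2, w}; counting standard monomials gives mu = 8. Corank 2; j^3 = -2*(u + v)^3 is a perfect cube, so E-series; the 5-jet and mu = 8 give E_8.

E_{8}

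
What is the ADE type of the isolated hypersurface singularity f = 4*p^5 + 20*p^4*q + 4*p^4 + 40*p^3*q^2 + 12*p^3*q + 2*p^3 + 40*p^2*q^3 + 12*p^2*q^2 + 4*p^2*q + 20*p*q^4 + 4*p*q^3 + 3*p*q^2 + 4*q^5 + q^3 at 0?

D_4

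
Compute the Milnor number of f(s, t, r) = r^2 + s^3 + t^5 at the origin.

8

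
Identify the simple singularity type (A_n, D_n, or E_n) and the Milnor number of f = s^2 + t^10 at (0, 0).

Type A_{9}, Milnor number mu = 9.

The Hessian of f at 0 is [[2, 0], [0, 0]] with rank 1, so corank 1. A Groebner basis of the Jacobian ideal J(f) in C{s,t} is {t^9, s}; counting standard monomials gives mu = 9. Corank 1: A-series; mu = 9 gives A_9.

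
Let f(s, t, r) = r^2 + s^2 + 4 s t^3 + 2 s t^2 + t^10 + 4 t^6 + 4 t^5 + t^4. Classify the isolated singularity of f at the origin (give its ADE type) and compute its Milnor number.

Type A_9, Milnor number mu = 9.

The Hessian of f at 0 has rank 2. Corank 1: A-series; mu = 9 gives A_9.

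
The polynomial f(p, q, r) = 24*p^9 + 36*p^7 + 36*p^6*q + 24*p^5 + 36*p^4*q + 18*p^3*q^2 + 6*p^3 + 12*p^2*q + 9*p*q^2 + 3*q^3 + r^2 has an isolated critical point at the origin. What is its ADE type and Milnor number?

Type D4, Milnor number mu = 4.

The Hessian of f at 0 has rank 1. Corank 2; j^3 = 3*(p + q)*(2*p^2 + 2*p*q + q^2) splits into three distinct lines over C (the quadratic factor has nonzero discriminant), so D_4.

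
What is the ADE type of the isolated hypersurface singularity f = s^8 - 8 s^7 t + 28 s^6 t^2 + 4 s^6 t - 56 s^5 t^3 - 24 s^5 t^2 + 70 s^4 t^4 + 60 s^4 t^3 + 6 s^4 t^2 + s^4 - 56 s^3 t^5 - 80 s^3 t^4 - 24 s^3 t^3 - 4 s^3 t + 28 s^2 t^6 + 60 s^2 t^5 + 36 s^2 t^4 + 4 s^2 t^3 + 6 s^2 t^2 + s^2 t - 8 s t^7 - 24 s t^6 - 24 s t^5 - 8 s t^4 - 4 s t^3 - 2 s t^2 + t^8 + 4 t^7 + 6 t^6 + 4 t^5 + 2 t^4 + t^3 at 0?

The Hessian of f at 0 has rank 0. Corank 2; j^3 = t*(s - t)^2 has shape L^2 M (L != M), so D-series; mu = 5 gives D_5.

D_5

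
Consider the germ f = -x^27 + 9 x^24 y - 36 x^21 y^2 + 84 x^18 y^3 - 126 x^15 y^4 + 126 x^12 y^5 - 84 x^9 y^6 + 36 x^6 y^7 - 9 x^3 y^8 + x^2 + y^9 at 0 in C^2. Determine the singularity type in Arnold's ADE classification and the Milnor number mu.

Type A_8, Milnor number mu = 8.

The Hessian of f at 0 has rank 1. Corank 1: A-series; mu = 8 gives A_8.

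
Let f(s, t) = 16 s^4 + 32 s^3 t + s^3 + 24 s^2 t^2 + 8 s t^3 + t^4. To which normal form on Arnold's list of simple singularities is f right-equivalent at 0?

The Hessian of f at 0 has rank 0. Corank 2; j^3 = s^3 is a perfect cube, so E-series; the 4-jet and mu = 6 give E_6.

E_{6}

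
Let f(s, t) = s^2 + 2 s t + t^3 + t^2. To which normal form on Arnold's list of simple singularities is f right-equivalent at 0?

The Hessian of f at 0 has rank 1. Corank 1: A-series; mu = 2 gives A_2.

A_2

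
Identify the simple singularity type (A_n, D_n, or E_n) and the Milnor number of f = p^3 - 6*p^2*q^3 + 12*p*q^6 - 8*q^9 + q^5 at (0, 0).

The Hessian of f at 0 has rank 0. Corank 2; j^3 = p^3 is a perfect cube, so E-series; the 5-jet and mu = 8 give E_8.

Type E_{8}, Milnor number mu = 8.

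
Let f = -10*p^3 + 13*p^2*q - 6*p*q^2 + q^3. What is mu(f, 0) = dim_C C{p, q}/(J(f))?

The Hessian of f at 0 has rank 0. Corank 2; j^3 = -(2*p - q)*(5*p^2 - 4*p*q + q^2) splits into three distinct lines over C (the quadratic factor has nonzero discriminant), so D_4.

4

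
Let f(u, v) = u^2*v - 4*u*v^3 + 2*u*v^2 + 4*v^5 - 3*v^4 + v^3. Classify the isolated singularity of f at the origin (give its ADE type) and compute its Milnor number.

The Hessian of f at 0 has rank 0. Corank 2; j^3 = v*(u + v)^2 has shape L^2 M (L != M), so D-series; mu = 5 gives D_5.

Type D_{5}, Milnor number mu = 5.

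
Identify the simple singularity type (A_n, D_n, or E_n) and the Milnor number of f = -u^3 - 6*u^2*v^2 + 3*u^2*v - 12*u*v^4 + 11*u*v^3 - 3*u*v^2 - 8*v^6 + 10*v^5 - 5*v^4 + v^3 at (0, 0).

Type E_7, Milnor number mu = 7.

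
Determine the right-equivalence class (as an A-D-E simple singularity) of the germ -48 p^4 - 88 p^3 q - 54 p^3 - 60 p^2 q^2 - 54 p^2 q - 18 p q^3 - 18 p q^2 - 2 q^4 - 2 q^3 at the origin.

E7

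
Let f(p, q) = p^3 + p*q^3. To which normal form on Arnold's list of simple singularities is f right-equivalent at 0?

The Hessian of f at 0 is [[0, 0], [0, 0]] with rank 0, so corank 2. A Groebner basis of the Jacobian ideal J(f) in C{p,q} is {p^3, p*q^2, 3*p^2 + q^3}; counting standard monomials gives mu = 7. Corank 2; j^3 = p^3 is a perfect cube, so E-series; the 4-jet and mu = 7 give E_7.

E_{7}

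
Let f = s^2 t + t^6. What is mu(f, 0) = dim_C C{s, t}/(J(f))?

The Hessian of f at 0 has rank 0. Corank 2; j^3 = s^2*t has shape L^2 M (L != M), so D-series; mu = 7 gives D_7.

7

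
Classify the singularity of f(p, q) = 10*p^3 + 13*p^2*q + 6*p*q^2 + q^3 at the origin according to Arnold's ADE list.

The Hessian of f at 0 has rank 0. Corank 2; j^3 = (2*p + q)*(5*p^2 + 4*p*q + q^2) splits into three distinct lines over C (the quadratic factor has nonzero discriminant), so D_4.

D_4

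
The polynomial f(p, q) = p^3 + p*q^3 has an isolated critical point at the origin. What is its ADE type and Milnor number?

Type E_7, Milnor number mu = 7.

The Hessian of f at 0 has rank 0. Corank 2; j^3 = p^3 is a perfect cube, so E-series; the 4-jet and mu = 7 give E_7.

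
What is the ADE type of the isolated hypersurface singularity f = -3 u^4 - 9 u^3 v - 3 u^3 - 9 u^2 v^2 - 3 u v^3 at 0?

The Hessian of f at 0 has rank 0. Corank 2; j^3 = -3*u^3 is a perfect cube, so E-series; the 4-jet and mu = 7 give E_7.

E7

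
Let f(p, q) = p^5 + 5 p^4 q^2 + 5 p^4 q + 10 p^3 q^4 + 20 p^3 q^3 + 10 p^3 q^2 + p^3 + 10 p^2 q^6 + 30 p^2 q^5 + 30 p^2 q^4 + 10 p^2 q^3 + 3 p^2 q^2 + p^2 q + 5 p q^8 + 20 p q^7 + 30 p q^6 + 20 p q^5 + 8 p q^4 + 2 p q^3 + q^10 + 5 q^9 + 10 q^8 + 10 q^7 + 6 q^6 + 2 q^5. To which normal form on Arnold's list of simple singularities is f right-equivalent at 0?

The Hessian of f at 0 has rank 0. Corank 2; j^3 = p^2*(p + q) has shape L^2 M (L != M), so D-series; mu = 6 gives D_6.

D_6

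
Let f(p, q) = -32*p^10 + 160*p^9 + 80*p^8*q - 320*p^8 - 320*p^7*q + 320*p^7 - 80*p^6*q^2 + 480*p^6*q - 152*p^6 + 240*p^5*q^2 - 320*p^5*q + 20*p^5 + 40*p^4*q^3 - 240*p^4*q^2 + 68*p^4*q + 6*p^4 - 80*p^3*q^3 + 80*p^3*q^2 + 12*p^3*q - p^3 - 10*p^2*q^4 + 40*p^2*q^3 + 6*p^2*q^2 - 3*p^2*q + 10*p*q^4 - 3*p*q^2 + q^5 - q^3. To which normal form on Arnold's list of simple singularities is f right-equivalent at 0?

The Hessian of f at 0 has rank 0. Corank 2; j^3 = -(p + q)^3 is a perfect cube, so E-series; the 5-jet and mu = 8 give E_8.

E8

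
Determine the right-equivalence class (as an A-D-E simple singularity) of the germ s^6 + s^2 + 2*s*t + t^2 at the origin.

A5

The Hessian of f at 0 has rank 1. Corank 1: A-series; mu = 5 gives A_5.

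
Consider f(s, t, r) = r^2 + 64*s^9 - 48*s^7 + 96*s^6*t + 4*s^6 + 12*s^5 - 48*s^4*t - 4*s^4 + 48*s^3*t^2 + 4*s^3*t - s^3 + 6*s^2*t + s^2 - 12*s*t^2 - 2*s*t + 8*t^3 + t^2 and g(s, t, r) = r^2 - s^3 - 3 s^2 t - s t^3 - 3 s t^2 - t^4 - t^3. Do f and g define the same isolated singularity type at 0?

No.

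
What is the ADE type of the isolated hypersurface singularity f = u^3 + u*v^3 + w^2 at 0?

The Hessian of f at 0 is [[0, 0, 0], [0, 0, 0], [0, 0, 2]] with rank 1, so corank 2. A Groebner basis of the Jacobian ideal J(f) in C{u,v,w} is {u^3, u*v^2, 3*u^2 + v^3, w}; counting standard monomials gives mu = 7. Corank 2; j^3 = u^3 is a perfect cube, so E-series; the 4-jet and mu = 7 give E_7.

E_{7}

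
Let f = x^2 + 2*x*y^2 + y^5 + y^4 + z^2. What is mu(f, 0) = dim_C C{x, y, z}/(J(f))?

4

The Hessian of f at 0 has rank 2. Corank 1: A-series; mu = 4 gives A_4.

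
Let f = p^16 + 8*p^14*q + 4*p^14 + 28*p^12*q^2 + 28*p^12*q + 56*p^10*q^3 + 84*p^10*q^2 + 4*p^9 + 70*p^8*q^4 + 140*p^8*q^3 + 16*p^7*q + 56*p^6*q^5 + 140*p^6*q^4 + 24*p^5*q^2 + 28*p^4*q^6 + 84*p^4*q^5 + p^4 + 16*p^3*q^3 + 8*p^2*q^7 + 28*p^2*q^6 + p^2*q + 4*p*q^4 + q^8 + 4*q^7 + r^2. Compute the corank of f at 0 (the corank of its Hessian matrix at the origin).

2

Hessian at 0 has rank 1.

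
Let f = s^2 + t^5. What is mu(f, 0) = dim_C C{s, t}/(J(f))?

4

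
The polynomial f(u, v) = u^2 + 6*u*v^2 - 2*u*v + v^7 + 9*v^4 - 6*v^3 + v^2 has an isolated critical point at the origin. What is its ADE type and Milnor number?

Type A6, Milnor number mu = 6.

The Hessian of f at 0 is [[2, -2], [-2, 2]] with rank 1, so corank 1. A Groebner basis of the Jacobian ideal J(f) in C{u,v} is {u^3 - 3*u^2*v - u^2 + 4*u*v/3 + u/9 - v/9, u/3 + v^2 - v/3}; counting standard monomials gives mu = 6. Corank 1: A-series; mu = 6 gives A_6.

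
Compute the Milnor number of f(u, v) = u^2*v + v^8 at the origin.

9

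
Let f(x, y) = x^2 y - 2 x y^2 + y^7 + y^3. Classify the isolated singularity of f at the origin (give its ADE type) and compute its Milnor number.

Type D_{8}, Milnor number mu = 8.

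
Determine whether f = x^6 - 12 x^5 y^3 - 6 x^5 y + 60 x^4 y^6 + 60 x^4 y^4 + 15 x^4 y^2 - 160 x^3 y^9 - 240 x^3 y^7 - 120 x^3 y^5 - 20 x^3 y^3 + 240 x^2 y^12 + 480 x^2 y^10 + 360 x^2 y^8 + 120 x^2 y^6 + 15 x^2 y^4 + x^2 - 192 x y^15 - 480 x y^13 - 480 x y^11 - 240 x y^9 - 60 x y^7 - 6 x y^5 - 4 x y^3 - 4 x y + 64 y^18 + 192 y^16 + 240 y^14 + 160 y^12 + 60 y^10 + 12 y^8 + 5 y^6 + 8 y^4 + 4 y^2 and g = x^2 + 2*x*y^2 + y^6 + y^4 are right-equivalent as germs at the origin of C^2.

Yes.

The Hessian of f at 0 has rank 1. Corank 1: A-series; mu = 5 gives A_5. The Hessian of g at 0 has rank 1. Corank 1: A-series; mu = 5 gives A_5. Both have type A_5, hence right-equivalent.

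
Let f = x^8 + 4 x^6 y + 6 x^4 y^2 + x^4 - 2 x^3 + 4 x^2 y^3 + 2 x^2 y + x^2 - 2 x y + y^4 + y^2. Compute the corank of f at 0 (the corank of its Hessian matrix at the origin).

1

The Hessian at 0 is [[2, -2], [-2, 2]] of rank 1; hence corank 1.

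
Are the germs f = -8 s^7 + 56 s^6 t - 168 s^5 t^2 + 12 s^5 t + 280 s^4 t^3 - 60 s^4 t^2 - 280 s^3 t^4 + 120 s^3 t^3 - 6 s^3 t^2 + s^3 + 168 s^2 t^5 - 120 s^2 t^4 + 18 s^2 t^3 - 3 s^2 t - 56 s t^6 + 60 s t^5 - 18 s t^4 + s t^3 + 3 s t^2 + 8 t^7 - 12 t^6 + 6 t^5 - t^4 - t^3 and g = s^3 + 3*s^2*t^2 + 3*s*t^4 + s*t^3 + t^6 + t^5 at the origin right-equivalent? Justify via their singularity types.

Yes.

The Hessian of f at 0 is [[0, 0], [0, 0]] with rank 0, so corank 2. A Groebner basis of the Jacobian ideal J(f) in C{s,t} is {s^3 - 3*s^2*t - 6*s^2 + 12*s*t - 6*t^2, 3*s^2 + s*t^2 - 6*s*t + 3*t^2, 3*s^2 - 6*s*t + t^3 + 3*t^2}; counting standard monomials gives mu = 7. Corank 2; j^3 = (s - t)^3 is a perfect cube, so E-series; the 4-jet and mu = 7 give E_7. The Hessian of g at 0 is [[0, 0], [0, 0]] with rank 0, so corank 2. A Groebner basis of the Jacobian ideal J(g) in C{s,t} is {-s^2 + t^4 - t^3/3, s^3, s^2*t + s^2/3 + t^3/9, s^2 + s*t^2 + t^3/3}; counting standard monomials gives mu = 7. Corank 2; j^3 = s^3 is a perfect cube, so E-series; the 4-jet and mu = 7 give E_7. Both have type E_7, hence right-equivalent.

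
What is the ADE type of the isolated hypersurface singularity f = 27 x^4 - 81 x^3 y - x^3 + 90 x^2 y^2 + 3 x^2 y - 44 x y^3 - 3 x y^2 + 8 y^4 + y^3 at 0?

E_7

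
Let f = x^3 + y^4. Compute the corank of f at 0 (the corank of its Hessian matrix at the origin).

Hessian at 0 has rank 0.

2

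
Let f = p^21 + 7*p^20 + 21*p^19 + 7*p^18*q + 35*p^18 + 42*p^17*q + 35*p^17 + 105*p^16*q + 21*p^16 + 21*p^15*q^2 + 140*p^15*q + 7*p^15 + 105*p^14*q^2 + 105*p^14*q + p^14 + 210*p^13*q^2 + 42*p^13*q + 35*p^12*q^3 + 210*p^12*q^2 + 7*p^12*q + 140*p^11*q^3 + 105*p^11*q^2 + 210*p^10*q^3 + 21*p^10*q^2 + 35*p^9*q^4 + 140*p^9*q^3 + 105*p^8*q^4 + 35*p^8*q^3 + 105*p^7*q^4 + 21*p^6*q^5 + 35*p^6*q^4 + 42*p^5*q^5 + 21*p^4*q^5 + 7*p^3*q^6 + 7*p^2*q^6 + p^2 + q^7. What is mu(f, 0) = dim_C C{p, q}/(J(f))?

6

The Hessian of f at 0 is [[2, 0], [0, 0]] with rank 1, so corank 1. A Groebner basis of the Jacobian ideal J(f) in C{p,q} is {q^6, p}; counting standard monomials gives mu = 6. Corank 1: A-series; mu = 6 gives A_6.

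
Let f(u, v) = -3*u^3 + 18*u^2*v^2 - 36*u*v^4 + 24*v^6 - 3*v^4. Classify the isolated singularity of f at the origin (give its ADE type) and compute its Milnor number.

Type E_6, Milnor number mu = 6.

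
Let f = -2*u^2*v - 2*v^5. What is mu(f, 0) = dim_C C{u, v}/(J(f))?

The Hessian of f at 0 has rank 0. Corank 2; j^3 = -2*u^2*v has shape L^2 M (L != M), so D-series; mu = 6 gives D_6.

6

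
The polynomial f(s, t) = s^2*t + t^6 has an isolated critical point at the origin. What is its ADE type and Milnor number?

Type D_{7}, Milnor number mu = 7.

The Hessian of f at 0 has rank 0. Corank 2; j^3 = s^2*t has shape L^2 M (L != M), so D-series; mu = 7 gives D_7.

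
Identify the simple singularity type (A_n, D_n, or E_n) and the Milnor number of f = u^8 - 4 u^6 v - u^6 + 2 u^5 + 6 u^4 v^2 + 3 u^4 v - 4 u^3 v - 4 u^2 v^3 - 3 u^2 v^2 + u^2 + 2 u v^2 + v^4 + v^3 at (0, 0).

The Hessian of f at 0 has rank 1. Corank 1: A-series; mu = 2 gives A_2.

Type A_2, Milnor number mu = 2.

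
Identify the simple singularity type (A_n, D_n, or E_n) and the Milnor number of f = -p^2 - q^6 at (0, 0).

Type A_5, Milnor number mu = 5.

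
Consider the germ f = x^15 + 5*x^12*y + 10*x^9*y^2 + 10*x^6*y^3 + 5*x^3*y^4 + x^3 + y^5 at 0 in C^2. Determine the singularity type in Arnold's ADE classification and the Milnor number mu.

The Hessian of f at 0 has rank 0. Corank 2; j^3 = x^3 is a perfect cube, so E-series; the 5-jet and mu = 8 give E_8.

Type E_8, Milnor number mu = 8.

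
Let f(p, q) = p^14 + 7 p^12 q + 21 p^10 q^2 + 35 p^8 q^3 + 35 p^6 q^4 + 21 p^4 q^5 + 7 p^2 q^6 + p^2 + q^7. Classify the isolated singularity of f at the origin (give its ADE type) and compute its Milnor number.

Type A_6, Milnor number mu = 6.

The Hessian of f at 0 is [[2, 0], [0, 0]] with rank 1, so corank 1. A Groebner basis of the Jacobian ideal J(f) in C{p,q} is {q^6, p}; counting standard monomials gives mu = 6. Corank 1: A-series; mu = 6 gives A_6.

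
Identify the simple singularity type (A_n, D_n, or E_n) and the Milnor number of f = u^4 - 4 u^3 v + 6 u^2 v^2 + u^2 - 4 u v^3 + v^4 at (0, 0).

Type A_{3}, Milnor number mu = 3.

The Hessian of f at 0 is [[2, 0], [0, 0]] with rank 1, so corank 1. A Groebner basis of the Jacobian ideal J(f) in C{u,v} is {v^3, u}; counting standard monomials gives mu = 3. Corank 1: A-series; mu = 3 gives A_3.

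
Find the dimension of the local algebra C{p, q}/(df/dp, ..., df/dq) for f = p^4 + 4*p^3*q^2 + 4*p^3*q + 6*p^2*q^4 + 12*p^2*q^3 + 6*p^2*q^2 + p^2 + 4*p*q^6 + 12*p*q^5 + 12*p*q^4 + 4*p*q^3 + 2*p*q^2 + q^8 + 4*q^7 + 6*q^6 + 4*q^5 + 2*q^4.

3

The Hessian of f at 0 has rank 1. Corank 1: A-series; mu = 3 gives A_3.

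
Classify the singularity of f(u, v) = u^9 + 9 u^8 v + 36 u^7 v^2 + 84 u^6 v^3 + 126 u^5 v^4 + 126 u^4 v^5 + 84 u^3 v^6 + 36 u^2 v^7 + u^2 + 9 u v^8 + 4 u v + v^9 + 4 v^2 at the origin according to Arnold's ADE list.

The Hessian of f at 0 has rank 1. Corank 1: A-series; mu = 8 gives A_8.

A_8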